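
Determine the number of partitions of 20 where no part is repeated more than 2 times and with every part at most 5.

12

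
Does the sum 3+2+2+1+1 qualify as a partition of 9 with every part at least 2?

The parts sum to 9, and the condition 'every summand is at least 2' is violated.

No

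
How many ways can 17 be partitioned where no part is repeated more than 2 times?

108

Counting exhaustively, 108 partitions satisfy the conditions.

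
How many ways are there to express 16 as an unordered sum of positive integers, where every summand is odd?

32

A partial list (first 12 by largest part):
15,1
13,3
13,1,1,1
11,5
11,3,1,1
11,1,1,1,1,1
9,7
9,5,1,1
9,3,3,1
9,3,1,1,1,1
9,1,1,1,1,1,1,1
7,7,1,1
…and 20 more, for 32 total.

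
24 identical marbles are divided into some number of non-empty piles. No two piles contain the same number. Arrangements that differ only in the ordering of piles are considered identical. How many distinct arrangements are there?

There are 122 such partitions.

122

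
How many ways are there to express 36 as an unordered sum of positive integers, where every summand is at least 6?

96

Direct enumeration gives 96 partitions.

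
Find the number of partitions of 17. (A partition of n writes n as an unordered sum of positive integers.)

297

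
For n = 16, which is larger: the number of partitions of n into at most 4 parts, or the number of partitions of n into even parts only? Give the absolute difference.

Partitions of 16 into at most 4 parts: 64.
Partitions of 16 into even parts only: 22.
|64 − 22| = 42.

42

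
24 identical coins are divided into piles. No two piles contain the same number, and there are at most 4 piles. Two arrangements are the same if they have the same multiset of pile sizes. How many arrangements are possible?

96

A full systematic count gives 96.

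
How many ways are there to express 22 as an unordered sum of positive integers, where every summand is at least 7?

7

Enumerating:
22
15, 7
14, 8
13, 9
12, 10
11, 11
8, 7, 7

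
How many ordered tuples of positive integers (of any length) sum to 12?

The number of compositions of n is 2^(n−1); here 2^11 = 2048.

2048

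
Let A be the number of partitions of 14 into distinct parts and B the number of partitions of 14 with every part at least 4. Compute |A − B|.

15

Partitions of 14 into distinct parts: 22.
Partitions of 14 with every part at least 4: 7.
|22 − 7| = 15.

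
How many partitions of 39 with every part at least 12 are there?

Enumerating:
39
27, 12
26, 13
25, 14
24, 15
23, 16
22, 17
21, 18
20, 19
15, 12, 12
14, 13, 12
13, 13, 13

12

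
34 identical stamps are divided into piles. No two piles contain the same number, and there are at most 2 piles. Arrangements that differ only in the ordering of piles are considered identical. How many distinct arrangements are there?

Listing the qualifying partitions of 34:
34
33 + 1
32 + 2
31 + 3
30 + 4
29 + 5
28 + 6
27 + 7
26 + 8
25 + 9
24 + 10
23 + 11
22 + 12
21 + 13
20 + 14
19 + 15
18 + 16
That's 17 in total.

17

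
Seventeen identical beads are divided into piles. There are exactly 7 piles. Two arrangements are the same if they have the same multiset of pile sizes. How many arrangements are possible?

A partial list (first 12 by largest part):
11 + 1 + 1 + 1 + 1 + 1 + 1
10 + 2 + 1 + 1 + 1 + 1 + 1
9 + 3 + 1 + 1 + 1 + 1 + 1
9 + 2 + 2 + 1 + 1 + 1 + 1
8 + 4 + 1 + 1 + 1 + 1 + 1
8 + 3 + 2 + 1 + 1 + 1 + 1
8 + 2 + 2 + 2 + 1 + 1 + 1
7 + 5 + 1 + 1 + 1 + 1 + 1
7 + 4 + 2 + 1 + 1 + 1 + 1
7 + 3 + 3 + 1 + 1 + 1 + 1
7 + 3 + 2 + 2 + 1 + 1 + 1
7 + 2 + 2 + 2 + 2 + 1 + 1
…and 26 more, for 38 total.

38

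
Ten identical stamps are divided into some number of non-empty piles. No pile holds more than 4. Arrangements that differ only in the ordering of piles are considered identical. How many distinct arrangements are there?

23

Listing the qualifying partitions of 10:
4+4+2
4+4+1+1
4+3+3
4+3+2+1
4+3+1+1+1
4+2+2+2
4+2+2+1+1
4+2+1+1+1+1
4+1+1+1+1+1+1
3+3+3+1
3+3+2+2
3+3+2+1+1
3+3+1+1+1+1
3+2+2+2+1
3+2+2+1+1+1
3+2+1+1+1+1+1
3+1+1+1+1+1+1+1
2+2+2+2+2
2+2+2+2+1+1
2+2+2+1+1+1+1
2+2+1+1+1+1+1+1
2+1+1+1+1+1+1+1+1
1+1+1+1+1+1+1+1+1+1
That's 23 in total.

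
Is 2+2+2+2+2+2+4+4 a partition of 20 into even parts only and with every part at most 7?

The parts sum to 20, and the condition 'every summand is even' holds; the condition 'no summand exceeds 7' holds.

Yes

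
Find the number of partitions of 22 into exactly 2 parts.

They are:
21+1
20+2
19+3
18+4
17+5
16+6
15+7
14+8
13+9
12+10
11+11
Counting gives 11.

11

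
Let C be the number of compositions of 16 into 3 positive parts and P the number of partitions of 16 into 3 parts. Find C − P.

84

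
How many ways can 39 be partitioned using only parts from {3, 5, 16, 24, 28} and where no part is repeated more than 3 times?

The partitions of 39 that satisfy the conditions:
28,5,3,3
24,5,5,5
Counting gives 2.

2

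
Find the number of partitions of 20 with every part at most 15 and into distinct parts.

57

A partial list (first 12 by largest part):
15, 5
15, 4, 1
15, 3, 2
14, 6
14, 5, 1
14, 4, 2
14, 3, 2, 1
13, 7
13, 6, 1
13, 5, 2
13, 4, 3
13, 4, 2, 1
…and 45 more, for 57 total.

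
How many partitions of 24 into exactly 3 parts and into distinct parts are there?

37

There are too many to list fully; the first 12 (by largest part) are:
21+2+1
20+3+1
19+4+1
19+3+2
18+5+1
18+4+2
17+6+1
17+5+2
17+4+3
16+7+1
16+6+2
16+5+3
…and 25 more, for 37 total.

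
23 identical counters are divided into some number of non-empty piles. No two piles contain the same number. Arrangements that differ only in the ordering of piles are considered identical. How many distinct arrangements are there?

Counting exhaustively, 104 partitions satisfy the conditions.

104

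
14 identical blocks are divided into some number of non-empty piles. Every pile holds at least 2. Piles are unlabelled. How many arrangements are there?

There are too many to list fully; the first 12 (by largest part) are:
14
2+12
3+11
4+10
2+2+10
5+9
2+3+9
6+8
2+4+8
3+3+8
2+2+2+8
7+7
…and 22 more, for 34 total.

34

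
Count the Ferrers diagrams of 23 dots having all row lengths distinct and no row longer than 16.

Systematic enumeration (by largest part, then next-largest, …) yields 90.

90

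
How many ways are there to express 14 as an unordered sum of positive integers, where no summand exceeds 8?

There are 116 such partitions.

116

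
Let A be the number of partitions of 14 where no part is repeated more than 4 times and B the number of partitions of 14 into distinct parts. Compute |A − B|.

Partitions of 14 where no part is repeated more than 4 times: 100.
Partitions of 14 into distinct parts: 22.
|100 − 22| = 78.

78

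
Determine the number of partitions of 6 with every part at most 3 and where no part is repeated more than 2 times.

The partitions of 6 that satisfy the conditions:
3 + 3
1 + 2 + 3
1 + 1 + 2 + 2
That's 3 in total.

3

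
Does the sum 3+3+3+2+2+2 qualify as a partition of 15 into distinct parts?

No

The parts sum to 15, and the condition 'all summands are distinct' is violated.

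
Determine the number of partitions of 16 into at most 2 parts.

Enumerating:
16
15,1
14,2
13,3
12,4
11,5
10,6
9,7
8,8

9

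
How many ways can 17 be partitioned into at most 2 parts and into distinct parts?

Enumerating:
17
16,1
15,2
14,3
13,4
12,5
11,6
10,7
9,8
That's 9 in total.

9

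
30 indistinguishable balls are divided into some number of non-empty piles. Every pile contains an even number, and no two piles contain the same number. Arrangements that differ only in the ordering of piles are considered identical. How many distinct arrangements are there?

27

There are too many to list fully; the first 12 (by largest part) are:
30
28+2
26+4
24+6
24+4+2
22+8
22+6+2
20+10
20+8+2
20+6+4
18+12
18+10+2
…and 15 more, for 27 total.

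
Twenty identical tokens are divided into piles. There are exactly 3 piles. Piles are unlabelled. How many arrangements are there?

33

There are too many to list fully; the first 12 (by largest part) are:
1+1+18
1+2+17
1+3+16
2+2+16
1+4+15
2+3+15
1+5+14
2+4+14
3+3+14
1+6+13
2+5+13
3+4+13
…and 21 more, for 33 total.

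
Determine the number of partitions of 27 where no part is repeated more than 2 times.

731

Direct enumeration gives 731 partitions.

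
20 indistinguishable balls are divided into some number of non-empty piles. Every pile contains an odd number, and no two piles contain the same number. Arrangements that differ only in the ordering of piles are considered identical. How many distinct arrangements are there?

7

Enumerating:
19, 1
17, 3
15, 5
13, 7
11, 9
11, 5, 3, 1
9, 7, 3, 1
Counting gives 7.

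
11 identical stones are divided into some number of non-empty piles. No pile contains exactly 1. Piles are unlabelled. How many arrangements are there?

They are:
11
9 + 2
8 + 3
7 + 4
7 + 2 + 2
6 + 5
6 + 3 + 2
5 + 4 + 2
5 + 3 + 3
5 + 2 + 2 + 2
4 + 4 + 3
4 + 3 + 2 + 2
3 + 3 + 3 + 2
3 + 2 + 2 + 2 + 2
Counting gives 14.

14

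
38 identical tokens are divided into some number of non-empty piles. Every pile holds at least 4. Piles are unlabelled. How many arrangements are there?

505

Systematic enumeration (by largest part, then next-largest, …) yields 505.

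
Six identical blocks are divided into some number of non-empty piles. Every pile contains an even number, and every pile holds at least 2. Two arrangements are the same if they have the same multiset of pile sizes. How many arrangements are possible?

Enumerating:
6
2,4
2,2,2

3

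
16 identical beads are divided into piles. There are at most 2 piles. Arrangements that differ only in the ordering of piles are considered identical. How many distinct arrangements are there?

9

The partitions of 16 that satisfy the conditions:
16
1, 15
2, 14
3, 13
4, 12
5, 11
6, 10
7, 9
8, 8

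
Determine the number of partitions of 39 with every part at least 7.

Counting exhaustively, 83 partitions satisfy the conditions.

83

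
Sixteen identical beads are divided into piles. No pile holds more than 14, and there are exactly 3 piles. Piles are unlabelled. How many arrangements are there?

Listing the qualifying partitions of 16:
14, 1, 1
13, 2, 1
12, 3, 1
12, 2, 2
11, 4, 1
11, 3, 2
10, 5, 1
10, 4, 2
10, 3, 3
9, 6, 1
9, 5, 2
9, 4, 3
8, 7, 1
8, 6, 2
8, 5, 3
8, 4, 4
7, 7, 2
7, 6, 3
7, 5, 4
6, 6, 4
6, 5, 5
Counting gives 21.

21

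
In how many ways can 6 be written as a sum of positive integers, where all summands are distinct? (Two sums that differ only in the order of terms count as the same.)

The partitions of 6 that satisfy the conditions:
6
5,1
4,2
3,2,1

4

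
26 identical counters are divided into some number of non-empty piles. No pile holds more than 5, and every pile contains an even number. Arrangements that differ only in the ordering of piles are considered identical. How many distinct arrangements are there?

7

The partitions of 26 that satisfy the conditions:
4, 4, 4, 4, 4, 4, 2
4, 4, 4, 4, 4, 2, 2, 2
4, 4, 4, 4, 2, 2, 2, 2, 2
4, 4, 4, 2, 2, 2, 2, 2, 2, 2
4, 4, 2, 2, 2, 2, 2, 2, 2, 2, 2
4, 2, 2, 2, 2, 2, 2, 2, 2, 2, 2, 2
2, 2, 2, 2, 2, 2, 2, 2, 2, 2, 2, 2, 2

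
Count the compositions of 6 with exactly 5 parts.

A composition of 6 into 5 positive parts is chosen by placing 4 dividers among the 5 gaps between 6 units: C(5,4) = 5.

5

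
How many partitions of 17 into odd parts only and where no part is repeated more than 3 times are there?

Enumerating:
17
15,1,1
13,3,1
11,5,1
11,3,3
11,3,1,1,1
9,7,1
9,5,3
9,5,1,1,1
9,3,3,1,1
7,7,3
7,7,1,1,1
7,5,5
7,5,3,1,1
7,3,3,3,1
5,5,5,1,1
5,5,3,3,1
5,3,3,3,1,1,1

18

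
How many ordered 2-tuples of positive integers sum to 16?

Equivalently, choose which 1 of the 15 gaps become plus signs: C(15,1) = 15.

15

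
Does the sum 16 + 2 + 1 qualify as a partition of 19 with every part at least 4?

The parts sum to 19, and the condition 'every summand is at least 4' is violated.

No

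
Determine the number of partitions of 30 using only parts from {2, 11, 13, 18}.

5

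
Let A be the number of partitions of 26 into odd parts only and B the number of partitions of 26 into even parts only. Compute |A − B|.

Partitions of 26 into odd parts only: 165.
Partitions of 26 into even parts only: 101.
|165 − 101| = 64.

64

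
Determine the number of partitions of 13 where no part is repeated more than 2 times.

A partial list (first 12 by largest part):
13
12, 1
11, 2
11, 1, 1
10, 3
10, 2, 1
9, 4
9, 3, 1
9, 2, 2
9, 2, 1, 1
8, 5
8, 4, 1
…and 32 more, for 44 total.

44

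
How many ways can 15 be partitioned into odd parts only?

There are too many to list fully; the first 12 (by largest part) are:
15
13 + 1 + 1
11 + 3 + 1
11 + 1 + 1 + 1 + 1
9 + 5 + 1
9 + 3 + 3
9 + 3 + 1 + 1 + 1
9 + 1 + 1 + 1 + 1 + 1 + 1
7 + 7 + 1
7 + 5 + 3
7 + 5 + 1 + 1 + 1
7 + 3 + 3 + 1 + 1
…and 15 more, for 27 total.

27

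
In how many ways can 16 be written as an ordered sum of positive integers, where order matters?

There are 15 gaps and each independently is a cut or not, giving 2^15 = 32768.

32768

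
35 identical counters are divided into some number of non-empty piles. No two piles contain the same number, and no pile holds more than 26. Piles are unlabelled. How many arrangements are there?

Direct enumeration gives 560 partitions.

560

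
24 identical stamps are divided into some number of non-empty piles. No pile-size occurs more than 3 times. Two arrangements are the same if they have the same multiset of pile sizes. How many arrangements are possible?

722

There are 722 such partitions.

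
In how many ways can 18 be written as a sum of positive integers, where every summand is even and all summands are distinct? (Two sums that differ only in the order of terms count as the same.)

8

The partitions of 18 that satisfy the conditions:
18
16 + 2
14 + 4
12 + 6
12 + 4 + 2
10 + 8
10 + 6 + 2
8 + 6 + 4
Counting gives 8.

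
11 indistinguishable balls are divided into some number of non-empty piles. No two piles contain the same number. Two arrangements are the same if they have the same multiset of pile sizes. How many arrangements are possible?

12

They are:
11
1 + 10
2 + 9
3 + 8
1 + 2 + 8
4 + 7
1 + 3 + 7
5 + 6
1 + 4 + 6
2 + 3 + 6
2 + 4 + 5
1 + 2 + 3 + 5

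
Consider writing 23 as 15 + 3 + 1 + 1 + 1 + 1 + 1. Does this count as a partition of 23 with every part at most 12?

No

The parts sum to 23, and the condition 'no summand exceeds 12' is violated.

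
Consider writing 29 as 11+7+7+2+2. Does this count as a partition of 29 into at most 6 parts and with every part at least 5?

The parts sum to 29, and the condition 'every summand is at least 5' is violated.

No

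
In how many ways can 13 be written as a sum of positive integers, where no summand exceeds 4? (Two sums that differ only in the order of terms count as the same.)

A partial list (first 12 by largest part):
4+4+4+1
4+4+3+2
4+4+3+1+1
4+4+2+2+1
4+4+2+1+1+1
4+4+1+1+1+1+1
4+3+3+3
4+3+3+2+1
4+3+3+1+1+1
4+3+2+2+2
4+3+2+2+1+1
4+3+2+1+1+1+1
…and 27 more, for 39 total.

39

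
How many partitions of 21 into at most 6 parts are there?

331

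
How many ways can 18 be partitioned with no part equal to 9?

Enumerating by decreasing first part gives 355 partitions in all.

355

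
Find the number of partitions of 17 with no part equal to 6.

241

Enumerating by decreasing first part gives 241 partitions in all.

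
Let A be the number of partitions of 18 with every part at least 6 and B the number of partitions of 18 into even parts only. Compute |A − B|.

24

Partitions of 18 with every part at least 6: 6.
Partitions of 18 into even parts only: 30.
|6 − 30| = 24.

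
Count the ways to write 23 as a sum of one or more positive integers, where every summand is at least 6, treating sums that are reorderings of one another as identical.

12

The partitions of 23 that satisfy the conditions:
23
17,6
16,7
15,8
14,9
13,10
12,11
11,6,6
10,7,6
9,8,6
9,7,7
8,8,7
Counting gives 12.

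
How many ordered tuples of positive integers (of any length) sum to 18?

131072

Each of the 17 gaps between 18 units is either a break or not: 2^17 = 131072.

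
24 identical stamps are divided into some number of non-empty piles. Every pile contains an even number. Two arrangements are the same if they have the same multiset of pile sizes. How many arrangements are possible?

77

Systematic enumeration (by largest part, then next-largest, …) yields 77.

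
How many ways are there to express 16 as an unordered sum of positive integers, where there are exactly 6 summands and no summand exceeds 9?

There are too many to list fully; the first 12 (by largest part) are:
9,3,1,1,1,1
9,2,2,1,1,1
8,4,1,1,1,1
8,3,2,1,1,1
8,2,2,2,1,1
7,5,1,1,1,1
7,4,2,1,1,1
7,3,3,1,1,1
7,3,2,2,1,1
7,2,2,2,2,1
6,6,1,1,1,1
6,5,2,1,1,1
…and 21 more, for 33 total.

33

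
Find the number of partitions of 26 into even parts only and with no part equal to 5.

Direct enumeration gives 101 partitions.

101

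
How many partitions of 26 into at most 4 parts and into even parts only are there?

39

A partial list (first 12 by largest part):
26
2+24
4+22
2+2+22
6+20
2+4+20
2+2+2+20
8+18
2+6+18
4+4+18
2+2+4+18
10+16
…and 27 more, for 39 total.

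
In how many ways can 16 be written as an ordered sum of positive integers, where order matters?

The number of compositions of n is 2^(n−1); here 2^15 = 32768.

32768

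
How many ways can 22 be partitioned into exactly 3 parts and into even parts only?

They are:
18 + 2 + 2
16 + 4 + 2
14 + 6 + 2
14 + 4 + 4
12 + 8 + 2
12 + 6 + 4
10 + 10 + 2
10 + 8 + 4
10 + 6 + 6
8 + 8 + 6
That's 10 in total.

10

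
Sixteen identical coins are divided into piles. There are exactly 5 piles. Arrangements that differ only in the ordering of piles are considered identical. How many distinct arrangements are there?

37

There are too many to list fully; the first 12 (by largest part) are:
1, 1, 1, 1, 12
1, 1, 1, 2, 11
1, 1, 1, 3, 10
1, 1, 2, 2, 10
1, 1, 1, 4, 9
1, 1, 2, 3, 9
1, 2, 2, 2, 9
1, 1, 1, 5, 8
1, 1, 2, 4, 8
1, 1, 3, 3, 8
1, 2, 2, 3, 8
2, 2, 2, 2, 8
…and 25 more, for 37 total.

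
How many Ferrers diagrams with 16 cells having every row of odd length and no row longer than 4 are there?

They are:
3 + 3 + 3 + 3 + 3 + 1
3 + 3 + 3 + 3 + 1 + 1 + 1 + 1
3 + 3 + 3 + 1 + 1 + 1 + 1 + 1 + 1 + 1
3 + 3 + 1 + 1 + 1 + 1 + 1 + 1 + 1 + 1 + 1 + 1
3 + 1 + 1 + 1 + 1 + 1 + 1 + 1 + 1 + 1 + 1 + 1 + 1 + 1
1 + 1 + 1 + 1 + 1 + 1 + 1 + 1 + 1 + 1 + 1 + 1 + 1 + 1 + 1 + 1

6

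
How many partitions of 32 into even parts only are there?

231

There are 231 such partitions.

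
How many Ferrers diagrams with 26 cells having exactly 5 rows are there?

221

A full systematic count gives 221.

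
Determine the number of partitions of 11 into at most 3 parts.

Enumerating:
11
1 + 10
2 + 9
1 + 1 + 9
3 + 8
1 + 2 + 8
4 + 7
1 + 3 + 7
2 + 2 + 7
5 + 6
1 + 4 + 6
2 + 3 + 6
1 + 5 + 5
2 + 4 + 5
3 + 3 + 5
3 + 4 + 4

16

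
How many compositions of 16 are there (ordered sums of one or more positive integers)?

32768

Each of the 15 gaps between 16 units is either a break or not: 2^15 = 32768.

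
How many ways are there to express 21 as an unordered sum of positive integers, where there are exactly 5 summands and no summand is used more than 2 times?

71

There are 71 such partitions.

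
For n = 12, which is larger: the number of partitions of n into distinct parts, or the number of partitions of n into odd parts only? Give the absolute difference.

0

Partitions of 12 into distinct parts: 15.
Partitions of 12 into odd parts only: 15.
|15 − 15| = 0.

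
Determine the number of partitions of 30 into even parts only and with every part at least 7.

8

Listing the qualifying partitions of 30:
30
22+8
20+10
18+12
16+14
14+8+8
12+10+8
10+10+10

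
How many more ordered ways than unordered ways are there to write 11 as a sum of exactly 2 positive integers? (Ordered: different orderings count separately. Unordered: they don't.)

5

Ordered (compositions into 2 parts): C(10,1) = 10.
Partitions of 11 into exactly 2 parts: 5.
Difference: 10 − 5 = 5.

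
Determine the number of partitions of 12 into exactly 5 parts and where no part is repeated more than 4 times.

They are:
8,1,1,1,1
7,2,1,1,1
6,3,1,1,1
6,2,2,1,1
5,4,1,1,1
5,3,2,1,1
5,2,2,2,1
4,4,2,1,1
4,3,3,1,1
4,3,2,2,1
4,2,2,2,2
3,3,3,2,1
3,3,2,2,2
That's 13 in total.

13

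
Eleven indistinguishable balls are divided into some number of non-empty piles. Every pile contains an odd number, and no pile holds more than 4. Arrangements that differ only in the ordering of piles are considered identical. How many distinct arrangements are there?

4

Enumerating:
3,3,3,1,1
3,3,1,1,1,1,1
3,1,1,1,1,1,1,1,1
1,1,1,1,1,1,1,1,1,1,1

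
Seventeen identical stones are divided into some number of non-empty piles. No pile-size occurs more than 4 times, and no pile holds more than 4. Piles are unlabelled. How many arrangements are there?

A partial list (first 12 by largest part):
4,4,4,4,1
4,4,4,3,2
4,4,4,3,1,1
4,4,4,2,2,1
4,4,4,2,1,1,1
4,4,3,3,3
4,4,3,3,2,1
4,4,3,3,1,1,1
4,4,3,2,2,2
4,4,3,2,2,1,1
4,4,3,2,1,1,1,1
4,4,2,2,2,2,1
…and 15 more, for 27 total.

27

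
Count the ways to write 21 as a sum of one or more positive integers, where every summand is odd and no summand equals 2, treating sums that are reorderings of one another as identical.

76

Counting exhaustively, 76 partitions satisfy the conditions.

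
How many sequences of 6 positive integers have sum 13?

792

Place 5 bars in the 12 internal gaps of a row of 13 dots: C(12,5) = 792.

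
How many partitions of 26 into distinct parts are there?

165

Counting exhaustively, 165 partitions satisfy the conditions.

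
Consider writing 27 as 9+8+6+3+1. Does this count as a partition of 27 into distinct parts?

Yes

The parts sum to 27, and the condition 'all summands are distinct' holds.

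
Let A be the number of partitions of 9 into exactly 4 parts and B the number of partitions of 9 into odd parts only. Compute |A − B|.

Partitions of 9 into exactly 4 parts: 6.
Partitions of 9 into odd parts only: 8.
|6 − 8| = 2.

2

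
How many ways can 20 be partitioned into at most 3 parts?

44

There are too many to list fully; the first 12 (by largest part) are:
20
19, 1
18, 2
18, 1, 1
17, 3
17, 2, 1
16, 4
16, 3, 1
16, 2, 2
15, 5
15, 4, 1
15, 3, 2
…and 32 more, for 44 total.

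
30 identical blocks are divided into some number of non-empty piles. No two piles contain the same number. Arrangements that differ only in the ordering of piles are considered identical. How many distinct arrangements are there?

296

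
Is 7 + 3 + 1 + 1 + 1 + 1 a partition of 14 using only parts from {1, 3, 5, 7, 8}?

Yes

The parts sum to 14, and the condition 'each summand belongs to {1, 3, 5, 7, 8}' holds.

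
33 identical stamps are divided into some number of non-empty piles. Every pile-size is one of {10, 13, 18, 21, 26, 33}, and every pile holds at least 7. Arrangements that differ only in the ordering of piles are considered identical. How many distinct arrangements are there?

2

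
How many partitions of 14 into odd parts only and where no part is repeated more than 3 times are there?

Enumerating:
1, 13
3, 11
1, 1, 1, 11
5, 9
1, 1, 3, 9
7, 7
1, 1, 5, 7
1, 3, 3, 7
1, 3, 5, 5
3, 3, 3, 5
1, 1, 1, 3, 3, 5

11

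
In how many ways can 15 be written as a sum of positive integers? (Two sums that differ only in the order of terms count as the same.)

A full systematic count gives 176.

176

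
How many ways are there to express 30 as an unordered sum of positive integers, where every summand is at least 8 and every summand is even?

Listing the qualifying partitions of 30:
30
22+8
20+10
18+12
16+14
14+8+8
12+10+8
10+10+10
Counting gives 8.

8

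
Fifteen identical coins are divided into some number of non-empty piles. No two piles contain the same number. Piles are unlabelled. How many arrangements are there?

27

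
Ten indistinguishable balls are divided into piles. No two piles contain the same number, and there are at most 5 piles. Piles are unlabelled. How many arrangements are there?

10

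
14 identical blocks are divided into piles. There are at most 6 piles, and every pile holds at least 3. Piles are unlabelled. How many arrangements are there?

13

The partitions of 14 that satisfy the conditions:
14
3, 11
4, 10
5, 9
6, 8
3, 3, 8
7, 7
3, 4, 7
3, 5, 6
4, 4, 6
4, 5, 5
3, 3, 3, 5
3, 3, 4, 4
That's 13 in total.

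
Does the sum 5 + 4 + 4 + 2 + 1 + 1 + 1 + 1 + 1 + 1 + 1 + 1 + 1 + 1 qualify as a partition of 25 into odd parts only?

The parts sum to 25, and the condition 'every summand is odd' is violated.

No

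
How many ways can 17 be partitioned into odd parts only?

38

A partial list (first 12 by largest part):
17
15 + 1 + 1
13 + 3 + 1
13 + 1 + 1 + 1 + 1
11 + 5 + 1
11 + 3 + 3
11 + 3 + 1 + 1 + 1
11 + 1 + 1 + 1 + 1 + 1 + 1
9 + 7 + 1
9 + 5 + 3
9 + 5 + 1 + 1 + 1
9 + 3 + 3 + 1 + 1
…and 26 more, for 38 total.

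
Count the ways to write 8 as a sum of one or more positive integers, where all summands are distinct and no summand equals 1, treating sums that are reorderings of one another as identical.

3

They are:
8
6+2
5+3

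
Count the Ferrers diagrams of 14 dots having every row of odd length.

22

Enumerating:
1, 13
3, 11
1, 1, 1, 11
5, 9
1, 1, 3, 9
1, 1, 1, 1, 1, 9
7, 7
1, 1, 5, 7
1, 3, 3, 7
1, 1, 1, 1, 3, 7
1, 1, 1, 1, 1, 1, 1, 7
1, 3, 5, 5
1, 1, 1, 1, 5, 5
3, 3, 3, 5
1, 1, 1, 3, 3, 5
1, 1, 1, 1, 1, 1, 3, 5
1, 1, 1, 1, 1, 1, 1, 1, 1, 5
1, 1, 3, 3, 3, 3
1, 1, 1, 1, 1, 3, 3, 3
1, 1, 1, 1, 1, 1, 1, 1, 3, 3
1, 1, 1, 1, 1, 1, 1, 1, 1, 1, 1, 3
1, 1, 1, 1, 1, 1, 1, 1, 1, 1, 1, 1, 1, 1
That's 22 in total.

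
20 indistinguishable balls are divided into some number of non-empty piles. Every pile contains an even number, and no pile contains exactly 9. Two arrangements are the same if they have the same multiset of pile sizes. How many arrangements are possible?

A partial list (first 12 by largest part):
20
18+2
16+4
16+2+2
14+6
14+4+2
14+2+2+2
12+8
12+6+2
12+4+4
12+4+2+2
12+2+2+2+2
…and 30 more, for 42 total.

42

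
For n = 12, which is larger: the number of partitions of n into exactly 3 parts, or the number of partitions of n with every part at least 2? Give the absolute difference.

Partitions of 12 into exactly 3 parts: 12.
Partitions of 12 with every part at least 2: 21.
|12 − 21| = 9.

9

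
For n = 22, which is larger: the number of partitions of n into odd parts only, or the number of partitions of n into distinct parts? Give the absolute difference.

0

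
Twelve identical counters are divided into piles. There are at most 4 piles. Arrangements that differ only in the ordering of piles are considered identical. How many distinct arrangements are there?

34

A partial list (first 12 by largest part):
12
11 + 1
10 + 2
10 + 1 + 1
9 + 3
9 + 2 + 1
9 + 1 + 1 + 1
8 + 4
8 + 3 + 1
8 + 2 + 2
8 + 2 + 1 + 1
7 + 5
…and 22 more, for 34 total.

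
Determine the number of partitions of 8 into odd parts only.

Listing the qualifying partitions of 8:
1,7
3,5
1,1,1,5
1,1,3,3
1,1,1,1,1,3
1,1,1,1,1,1,1,1

6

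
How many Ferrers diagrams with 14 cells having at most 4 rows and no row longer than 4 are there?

2

The partitions of 14 that satisfy the conditions:
4, 4, 4, 2
4, 4, 3, 3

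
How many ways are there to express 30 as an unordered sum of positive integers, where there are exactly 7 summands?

Systematic enumeration (by largest part, then next-largest, …) yields 618.

618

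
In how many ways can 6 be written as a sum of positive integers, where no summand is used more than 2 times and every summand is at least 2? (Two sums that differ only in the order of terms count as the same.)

3

The partitions of 6 that satisfy the conditions:
6
2,4
3,3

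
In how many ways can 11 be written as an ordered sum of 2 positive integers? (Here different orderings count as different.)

A composition of 11 into 2 positive parts is chosen by placing 1 dividers among the 10 gaps between 11 units: C(10,1) = 10.

10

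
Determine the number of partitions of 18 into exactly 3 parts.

27

There are too many to list fully; the first 12 (by largest part) are:
1 + 1 + 16
1 + 2 + 15
1 + 3 + 14
2 + 2 + 14
1 + 4 + 13
2 + 3 + 13
1 + 5 + 12
2 + 4 + 12
3 + 3 + 12
1 + 6 + 11
2 + 5 + 11
3 + 4 + 11
…and 15 more, for 27 total.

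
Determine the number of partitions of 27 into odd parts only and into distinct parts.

Enumerating:
27
1 + 3 + 23
1 + 5 + 21
1 + 7 + 19
3 + 5 + 19
1 + 9 + 17
3 + 7 + 17
1 + 11 + 15
3 + 9 + 15
5 + 7 + 15
3 + 11 + 13
5 + 9 + 13
7 + 9 + 11
1 + 3 + 5 + 7 + 11

14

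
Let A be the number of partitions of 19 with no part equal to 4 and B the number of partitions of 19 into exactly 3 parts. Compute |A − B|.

Partitions of 19 with no part equal to 4: 314.
Partitions of 19 into exactly 3 parts: 30.
|314 − 30| = 284.

284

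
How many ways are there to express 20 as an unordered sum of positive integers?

Enumerating by decreasing first part gives 627 partitions in all.

627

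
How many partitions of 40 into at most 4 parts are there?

632

Direct enumeration gives 632 partitions.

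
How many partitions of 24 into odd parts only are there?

122

A full systematic count gives 122.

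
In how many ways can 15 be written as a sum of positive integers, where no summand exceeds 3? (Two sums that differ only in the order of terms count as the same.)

There are too many to list fully; the first 12 (by largest part) are:
3+3+3+3+3
3+3+3+3+2+1
3+3+3+3+1+1+1
3+3+3+2+2+2
3+3+3+2+2+1+1
3+3+3+2+1+1+1+1
3+3+3+1+1+1+1+1+1
3+3+2+2+2+2+1
3+3+2+2+2+1+1+1
3+3+2+2+1+1+1+1+1
3+3+2+1+1+1+1+1+1+1
3+3+1+1+1+1+1+1+1+1+1
…and 15 more, for 27 total.

27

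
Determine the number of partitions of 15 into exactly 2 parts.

They are:
14, 1
13, 2
12, 3
11, 4
10, 5
9, 6
8, 7
That's 7 in total.

7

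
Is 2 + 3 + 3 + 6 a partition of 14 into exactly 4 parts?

Yes

The parts sum to 14, and the condition 'there are exactly 4 summands' holds.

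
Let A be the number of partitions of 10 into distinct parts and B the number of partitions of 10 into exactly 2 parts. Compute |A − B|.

5

Partitions of 10 into distinct parts: 10.
Partitions of 10 into exactly 2 parts: 5.
|10 − 5| = 5.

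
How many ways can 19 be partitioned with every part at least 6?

They are:
19
13+6
12+7
11+8
10+9
7+6+6
That's 6 in total.

6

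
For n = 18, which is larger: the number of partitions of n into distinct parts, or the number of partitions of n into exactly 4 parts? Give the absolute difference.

1

Partitions of 18 into distinct parts: 46.
Partitions of 18 into exactly 4 parts: 47.
|46 − 47| = 1.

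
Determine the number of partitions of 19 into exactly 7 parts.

A partial list (first 12 by largest part):
13 + 1 + 1 + 1 + 1 + 1 + 1
12 + 2 + 1 + 1 + 1 + 1 + 1
11 + 3 + 1 + 1 + 1 + 1 + 1
11 + 2 + 2 + 1 + 1 + 1 + 1
10 + 4 + 1 + 1 + 1 + 1 + 1
10 + 3 + 2 + 1 + 1 + 1 + 1
10 + 2 + 2 + 2 + 1 + 1 + 1
9 + 5 + 1 + 1 + 1 + 1 + 1
9 + 4 + 2 + 1 + 1 + 1 + 1
9 + 3 + 3 + 1 + 1 + 1 + 1
9 + 3 + 2 + 2 + 1 + 1 + 1
9 + 2 + 2 + 2 + 2 + 1 + 1
…and 53 more, for 65 total.

65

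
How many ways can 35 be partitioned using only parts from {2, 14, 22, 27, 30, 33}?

2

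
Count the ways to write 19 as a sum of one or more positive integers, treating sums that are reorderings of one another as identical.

490

Enumerating by decreasing first part gives 490 partitions in all.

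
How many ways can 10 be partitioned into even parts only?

7

Listing the qualifying partitions of 10:
10
8,2
6,4
6,2,2
4,4,2
4,2,2,2
2,2,2,2,2
Counting gives 7.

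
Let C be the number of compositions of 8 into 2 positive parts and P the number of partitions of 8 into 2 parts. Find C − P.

3

Ordered (compositions into 2 parts): C(7,1) = 7.
Partitions of 8 into exactly 2 parts: 4.
Difference: 7 − 4 = 3.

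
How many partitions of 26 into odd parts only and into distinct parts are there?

12

They are:
1, 25
3, 23
5, 21
7, 19
9, 17
1, 3, 5, 17
11, 15
1, 3, 7, 15
1, 3, 9, 13
1, 5, 7, 13
1, 5, 9, 11
3, 5, 7, 11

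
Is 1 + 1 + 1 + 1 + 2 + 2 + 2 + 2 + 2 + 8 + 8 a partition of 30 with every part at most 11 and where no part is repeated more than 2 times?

The parts sum to 30, and the condition 'no summand is used more than 2 times' is violated.

No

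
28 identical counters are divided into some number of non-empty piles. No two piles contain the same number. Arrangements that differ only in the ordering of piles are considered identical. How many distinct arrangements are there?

Enumerating by decreasing first part gives 222 partitions in all.

222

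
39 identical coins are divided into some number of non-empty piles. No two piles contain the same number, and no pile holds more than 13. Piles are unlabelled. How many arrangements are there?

Enumerating by decreasing first part gives 202 partitions in all.

202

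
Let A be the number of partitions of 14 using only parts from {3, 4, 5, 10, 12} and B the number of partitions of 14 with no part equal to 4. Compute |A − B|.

89

Partitions of 14 using only parts from {3, 4, 5, 10, 12}: 4.
Partitions of 14 with no part equal to 4: 93.
|4 − 93| = 89.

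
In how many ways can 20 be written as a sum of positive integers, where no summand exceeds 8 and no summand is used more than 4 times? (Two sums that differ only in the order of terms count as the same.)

Systematic enumeration (by largest part, then next-largest, …) yields 248.

248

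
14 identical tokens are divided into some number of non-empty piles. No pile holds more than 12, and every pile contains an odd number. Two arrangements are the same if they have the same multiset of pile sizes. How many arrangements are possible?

Enumerating:
11 + 3
11 + 1 + 1 + 1
9 + 5
9 + 3 + 1 + 1
9 + 1 + 1 + 1 + 1 + 1
7 + 7
7 + 5 + 1 + 1
7 + 3 + 3 + 1
7 + 3 + 1 + 1 + 1 + 1
7 + 1 + 1 + 1 + 1 + 1 + 1 + 1
5 + 5 + 3 + 1
5 + 5 + 1 + 1 + 1 + 1
5 + 3 + 3 + 3
5 + 3 + 3 + 1 + 1 + 1
5 + 3 + 1 + 1 + 1 + 1 + 1 + 1
5 + 1 + 1 + 1 + 1 + 1 + 1 + 1 + 1 + 1
3 + 3 + 3 + 3 + 1 + 1
3 + 3 + 3 + 1 + 1 + 1 + 1 + 1
3 + 3 + 1 + 1 + 1 + 1 + 1 + 1 + 1 + 1
3 + 1 + 1 + 1 + 1 + 1 + 1 + 1 + 1 + 1 + 1 + 1
1 + 1 + 1 + 1 + 1 + 1 + 1 + 1 + 1 + 1 + 1 + 1 + 1 + 1

21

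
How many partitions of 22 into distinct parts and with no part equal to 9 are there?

73

A full systematic count gives 73.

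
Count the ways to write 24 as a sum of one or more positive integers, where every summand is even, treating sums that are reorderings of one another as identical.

77

Systematic enumeration (by largest part, then next-largest, …) yields 77.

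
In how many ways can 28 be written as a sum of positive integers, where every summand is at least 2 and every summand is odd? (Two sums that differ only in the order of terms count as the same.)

A partial list (first 12 by largest part):
25 + 3
23 + 5
21 + 7
19 + 9
19 + 3 + 3 + 3
17 + 11
17 + 5 + 3 + 3
15 + 13
15 + 7 + 3 + 3
15 + 5 + 5 + 3
13 + 9 + 3 + 3
13 + 7 + 5 + 3
…and 18 more, for 30 total.

30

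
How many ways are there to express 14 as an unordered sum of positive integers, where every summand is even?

15

Enumerating:
14
12,2
10,4
10,2,2
8,6
8,4,2
8,2,2,2
6,6,2
6,4,4
6,4,2,2
6,2,2,2,2
4,4,4,2
4,4,2,2,2
4,2,2,2,2,2
2,2,2,2,2,2,2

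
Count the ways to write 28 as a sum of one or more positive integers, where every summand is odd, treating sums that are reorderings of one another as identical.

222

Systematic enumeration (by largest part, then next-largest, …) yields 222.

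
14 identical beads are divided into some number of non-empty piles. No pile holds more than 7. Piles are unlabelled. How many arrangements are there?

Systematic enumeration (by largest part, then next-largest, …) yields 105.

105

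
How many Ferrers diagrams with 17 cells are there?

Systematic enumeration (by largest part, then next-largest, …) yields 297.

297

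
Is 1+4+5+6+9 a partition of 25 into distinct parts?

The parts sum to 25, and the condition 'all summands are distinct' holds.

Yes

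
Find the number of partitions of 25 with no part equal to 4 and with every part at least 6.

Listing the qualifying partitions of 25:
25
19, 6
18, 7
17, 8
16, 9
15, 10
14, 11
13, 12
13, 6, 6
12, 7, 6
11, 8, 6
11, 7, 7
10, 9, 6
10, 8, 7
9, 9, 7
9, 8, 8
7, 6, 6, 6
That's 17 in total.

17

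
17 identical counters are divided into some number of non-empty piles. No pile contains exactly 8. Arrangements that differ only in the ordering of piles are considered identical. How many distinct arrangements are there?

267

Counting exhaustively, 267 partitions satisfy the conditions.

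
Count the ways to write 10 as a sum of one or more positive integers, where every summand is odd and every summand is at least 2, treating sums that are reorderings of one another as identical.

They are:
3+7
5+5
That's 2 in total.

2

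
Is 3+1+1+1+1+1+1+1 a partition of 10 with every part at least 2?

The parts sum to 10, and the condition 'every summand is at least 2' is violated.

No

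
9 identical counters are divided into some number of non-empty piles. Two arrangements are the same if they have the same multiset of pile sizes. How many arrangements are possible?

30

A partial list (first 12 by largest part):
9
1, 8
2, 7
1, 1, 7
3, 6
1, 2, 6
1, 1, 1, 6
4, 5
1, 3, 5
2, 2, 5
1, 1, 2, 5
1, 1, 1, 1, 5
…and 18 more, for 30 total.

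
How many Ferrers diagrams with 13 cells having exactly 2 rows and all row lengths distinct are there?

6

The partitions of 13 that satisfy the conditions:
12+1
11+2
10+3
9+4
8+5
7+6
Counting gives 6.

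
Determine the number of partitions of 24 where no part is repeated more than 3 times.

722

Direct enumeration gives 722 partitions.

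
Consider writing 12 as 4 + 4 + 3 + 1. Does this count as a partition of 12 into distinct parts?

No

The parts sum to 12, and the condition 'all summands are distinct' is violated.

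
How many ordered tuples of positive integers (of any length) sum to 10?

There are 9 gaps and each independently is a cut or not, giving 2^9 = 512.

512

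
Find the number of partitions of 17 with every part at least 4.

They are:
17
13+4
12+5
11+6
10+7
9+8
9+4+4
8+5+4
7+6+4
7+5+5
6+6+5
5+4+4+4

12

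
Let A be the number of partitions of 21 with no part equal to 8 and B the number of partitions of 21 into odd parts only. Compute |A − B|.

Partitions of 21 with no part equal to 8: 691.
Partitions of 21 into odd parts only: 76.
|691 − 76| = 615.

615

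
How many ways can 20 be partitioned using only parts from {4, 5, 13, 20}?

They are:
20
5 + 5 + 5 + 5
4 + 4 + 4 + 4 + 4
That's 3 in total.

3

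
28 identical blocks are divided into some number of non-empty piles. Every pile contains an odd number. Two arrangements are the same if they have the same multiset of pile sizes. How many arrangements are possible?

Enumerating by decreasing first part gives 222 partitions in all.

222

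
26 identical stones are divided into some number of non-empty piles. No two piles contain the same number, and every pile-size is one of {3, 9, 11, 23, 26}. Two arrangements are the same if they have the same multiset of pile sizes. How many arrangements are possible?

2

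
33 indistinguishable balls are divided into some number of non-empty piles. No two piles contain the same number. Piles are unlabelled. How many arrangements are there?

Systematic enumeration (by largest part, then next-largest, …) yields 448.

448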